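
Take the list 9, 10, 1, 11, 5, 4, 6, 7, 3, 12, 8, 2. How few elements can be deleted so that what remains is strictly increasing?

Fewest deletions = n − (longest strictly increasing subsequence).
Patience tails:
9 → extends → [9]
10 → extends → [9, 10]
1 → replaces 9 → [1, 10]
11 → extends → [1, 10, 11]
5 → replaces 10 → [1, 5, 11]
4 → replaces 5 → [1, 4, 11]
6 → replaces 11 → [1, 4, 6]
7 → extends → [1, 4, 6, 7]
3 → replaces 4 → [1, 3, 6, 7]
12 → extends → [1, 3, 6, 7, 12]
8 → replaces 12 → [1, 3, 6, 7, 8]
2 → replaces 3 → [1, 2, 6, 7, 8]
Longest strictly increasing subsequence has length 5, so deletions = 12 − 5 = 7.

7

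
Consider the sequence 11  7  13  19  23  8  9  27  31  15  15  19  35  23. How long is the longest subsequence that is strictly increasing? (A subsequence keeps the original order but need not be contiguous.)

7

Let dp[i] be the length of the longest such subsequence ending at index i:
i:      1  2  3  4  5  6  7  8  9 10 11 12 13 14
a[i]:  11  7 13 19 23  8  9 27 31 15 15 19 35 23
dp:     1  1  2  3  4  2  3  5  6  4  4  5  7  6
Maximum dp value is 7.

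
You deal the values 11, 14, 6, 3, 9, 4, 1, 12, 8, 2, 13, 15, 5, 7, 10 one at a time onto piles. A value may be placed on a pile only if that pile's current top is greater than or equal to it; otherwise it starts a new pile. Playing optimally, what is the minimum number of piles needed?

Place each on the leftmost legal pile:
11 → new pile 1 (tops now [11])
14 → new pile 2 (tops now [11, 14])
6 → pile 1 (tops now [6, 14])
3 → pile 1 (tops now [3, 14])
9 → pile 2 (tops now [3, 9])
4 → pile 2 (tops now [3, 4])
1 → pile 1 (tops now [1, 4])
12 → new pile 3 (tops now [1, 4, 12])
8 → pile 3 (tops now [1, 4, 8])
2 → pile 2 (tops now [1, 2, 8])
13 → new pile 4 (tops now [1, 2, 8, 13])
15 → new pile 5 (tops now [1, 2, 8, 13, 15])
5 → pile 3 (tops now [1, 2, 5, 13, 15])
7 → pile 4 (tops now [1, 2, 5, 7, 15])
10 → pile 5 (tops now [1, 2, 5, 7, 10])
Five piles.

5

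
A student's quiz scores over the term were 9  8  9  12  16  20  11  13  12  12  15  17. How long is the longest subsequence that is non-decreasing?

7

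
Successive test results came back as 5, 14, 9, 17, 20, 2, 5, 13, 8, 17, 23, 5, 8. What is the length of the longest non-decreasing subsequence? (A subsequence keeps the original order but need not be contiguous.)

5

Let dp[i] be the length of the longest such subsequence ending at index i:
i:      1  2  3  4  5  6  7  8  9 10 11 12 13
a[i]:   5 14  9 17 20  2  5 13  8 17 23  5  8
dp:     1  2  2  3  4  1  2  3  3  4  5  3  4
Maximum dp value is 5.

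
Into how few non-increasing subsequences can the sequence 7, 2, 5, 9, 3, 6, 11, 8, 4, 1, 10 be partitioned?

5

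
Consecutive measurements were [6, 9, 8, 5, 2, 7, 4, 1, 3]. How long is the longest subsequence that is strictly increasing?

Track the smallest tail for each achievable length (strict):
6 → extends → [6]
9 → extends → [6, 9]
8 → replaces 9 → [6, 8]
5 → replaces 6 → [5, 8]
2 → replaces 5 → [2, 8]
7 → replaces 8 → [2, 7]
4 → replaces 7 → [2, 4]
1 → replaces 2 → [1, 4]
3 → replaces 4 → [1, 3]
Two tails, so the longest strictly increasing subsequence has length 2 (e.g. 6, 9).

2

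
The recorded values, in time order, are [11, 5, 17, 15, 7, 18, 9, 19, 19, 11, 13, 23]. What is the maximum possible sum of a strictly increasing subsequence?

88

Let S[i] be the best sum of a strictly increasing subsequence ending at i:
i:      1  2  3  4  5  6  7  8  9 10 11 12
a[i]:  11  5 17 15  7 18  9 19 19 11 13 23
S:     11  5 28 26 12 46 21 65 65 32 45 88
Maximum is 88 (e.g. 11 + 17 + 18 + 19 + 23).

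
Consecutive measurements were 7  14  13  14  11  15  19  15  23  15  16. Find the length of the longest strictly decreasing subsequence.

3

Let dp[i] be the longest strictly decreasing subsequence ending at i:
i:      1  2  3  4  5  6  7  8  9 10 11
a[i]:   7 14 13 14 11 15 19 15 23 15 16
dp:     1  1  2  1  3  1  1  2  1  2  2
Maximum is 3.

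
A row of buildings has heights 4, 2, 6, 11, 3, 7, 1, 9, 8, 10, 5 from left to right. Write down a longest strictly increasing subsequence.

Patience tails give the LIS length; then backtrack through the dp parents:
4 → extends → [4]
2 → replaces 4 → [2]
6 → extends → [2, 6]
11 → extends → [2, 6, 11]
3 → replaces 6 → [2, 3, 11]
7 → replaces 11 → [2, 3, 7]
1 → replaces 2 → [1, 3, 7]
9 → extends → [1, 3, 7, 9]
8 → replaces 9 → [1, 3, 7, 8]
10 → extends → [1, 3, 7, 8, 10]
5 → replaces 7 → [1, 3, 5, 8, 10]
Length 5; one witness is 4, 6, 7, 9, 10.

4, 6, 7, 9, 10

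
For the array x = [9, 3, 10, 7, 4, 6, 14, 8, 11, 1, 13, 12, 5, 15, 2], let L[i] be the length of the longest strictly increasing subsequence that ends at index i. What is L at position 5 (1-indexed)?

2

dp[i] = 1 + max{dp[j] : j<i, x[j]<x[i]} (or 1 if no such j):
i:      1  2  3  4  5  6  7  8  9 10 11 12 13 14 15
x[i]:   9  3 10  7  4  6 14  8 11  1 13 12  5 15  2
dp:     1  1  2  2  2  3  4  4  5  1  6  6  3  7  2
At index 5 the value is 2.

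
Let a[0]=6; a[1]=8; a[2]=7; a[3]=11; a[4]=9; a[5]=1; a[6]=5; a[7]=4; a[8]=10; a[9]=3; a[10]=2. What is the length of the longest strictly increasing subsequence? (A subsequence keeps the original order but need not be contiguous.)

4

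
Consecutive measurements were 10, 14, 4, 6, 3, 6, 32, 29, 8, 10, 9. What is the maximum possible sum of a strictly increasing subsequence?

56

Let S[i] be the best sum of a strictly increasing subsequence ending at i:
i:      1  2  3  4  5  6  7  8  9 10 11
a[i]:  10 14  4  6  3  6 32 29  8 10  9
S:     10 24  4 10  3 10 56 53 18 28 27
Maximum is 56 (e.g. 10 + 14 + 32).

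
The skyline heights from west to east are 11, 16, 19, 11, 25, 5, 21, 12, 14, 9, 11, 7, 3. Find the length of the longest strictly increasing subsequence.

4

Track the smallest tail for each achievable length (strict):
11 → extends → [11]
16 → extends → [11, 16]
19 → extends → [11, 16, 19]
11 → already a tail → [11, 16, 19]
25 → extends → [11, 16, 19, 25]
5 → replaces 11 → [5, 16, 19, 25]
21 → replaces 25 → [5, 16, 19, 21]
12 → replaces 16 → [5, 12, 19, 21]
14 → replaces 19 → [5, 12, 14, 21]
9 → replaces 12 → [5, 9, 14, 21]
11 → replaces 14 → [5, 9, 11, 21]
7 → replaces 9 → [5, 7, 11, 21]
3 → replaces 5 → [3, 7, 11, 21]
Four tails, so the longest strictly increasing subsequence has length 4 (e.g. 11, 16, 19, 25).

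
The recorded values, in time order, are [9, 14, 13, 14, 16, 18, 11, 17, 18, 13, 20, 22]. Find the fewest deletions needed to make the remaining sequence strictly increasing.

4

Fewest deletions = n − (longest strictly increasing subsequence).
i:      1  2  3  4  5  6  7  8  9 10 11 12
a[i]:   9 14 13 14 16 18 11 17 18 13 20 22
dp:     1  2  2  3  4  5  2  5  6  3  7  8
max dp = 8, so deletions = 12 − 8 = 4.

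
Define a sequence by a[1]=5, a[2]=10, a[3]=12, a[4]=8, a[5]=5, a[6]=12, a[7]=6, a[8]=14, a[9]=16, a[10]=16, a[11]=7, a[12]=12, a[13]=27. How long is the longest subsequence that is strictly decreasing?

3

Let dp[i] be the longest strictly decreasing subsequence ending at i:
i:      1  2  3  4  5  6  7  8  9 10 11 12 13
a[i]:   5 10 12  8  5 12  6 14 16 16  7 12 27
dp:     1  1  1  2  3  1  3  1  1  1  3  2  1
Maximum is 3.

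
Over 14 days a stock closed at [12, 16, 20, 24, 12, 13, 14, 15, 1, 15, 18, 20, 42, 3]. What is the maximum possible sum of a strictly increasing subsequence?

Let S[i] be the best sum of a strictly increasing subsequence ending at i:
i:       1   2   3   4   5   6   7   8   9  10  11  12  13  14
a[i]:   12  16  20  24  12  13  14  15   1  15  18  20  42   3
S:      12  28  48  72  12  25  39  54   1  54  72  92 134   4
Maximum is 134 (e.g. 12 + 13 + 14 + 15 + 18 + 20 + 42).

134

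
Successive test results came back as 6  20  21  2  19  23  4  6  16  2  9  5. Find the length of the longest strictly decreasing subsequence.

5

Let dp[i] be the longest strictly decreasing subsequence ending at i:
i:      1  2  3  4  5  6  7  8  9 10 11 12
a[i]:   6 20 21  2 19 23  4  6 16  2  9  5
dp:     1  1  1  2  2  1  3  3  3  4  4  5
Maximum is 5.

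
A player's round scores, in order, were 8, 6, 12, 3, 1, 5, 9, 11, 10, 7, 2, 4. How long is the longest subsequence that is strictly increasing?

4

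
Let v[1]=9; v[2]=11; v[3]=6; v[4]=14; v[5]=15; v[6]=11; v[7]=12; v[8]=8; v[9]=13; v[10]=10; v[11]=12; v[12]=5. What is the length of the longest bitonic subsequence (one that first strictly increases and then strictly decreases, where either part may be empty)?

inc[i] = longest strictly increasing subsequence ending at i; dec[i] = longest strictly decreasing subsequence starting at i:
i:      1  2  3  4  5  6  7  8  9 10 11 12
v[i]:   9 11  6 14 15 11 12  8 13 10 12  5
inc:    1  2  1  3  4  2  3  2  4  3  4  1
dec:    3  3  2  4  4  3  3  2  3  2  2  1
Best peak at i=5 (value 15): inc=4, dec=4, length 4+4−1 = 7.

7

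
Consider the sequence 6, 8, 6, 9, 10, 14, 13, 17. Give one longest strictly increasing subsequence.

6, 8, 9, 10, 14, 17

Patience tails give the LIS length; then backtrack through the dp parents:
6 → extends → [6]
8 → extends → [6, 8]
6 → already a tail → [6, 8]
9 → extends → [6, 8, 9]
10 → extends → [6, 8, 9, 10]
14 → extends → [6, 8, 9, 10, 14]
13 → replaces 14 → [6, 8, 9, 10, 13]
17 → extends → [6, 8, 9, 10, 13, 17]
Length 6; one witness is 6, 8, 9, 10, 14, 17.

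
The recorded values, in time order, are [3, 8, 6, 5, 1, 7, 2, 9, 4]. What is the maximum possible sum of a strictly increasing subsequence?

Let S[i] be the best sum of a strictly increasing subsequence ending at i:
i:      1  2  3  4  5  6  7  8  9
a[i]:   3  8  6  5  1  7  2  9  4
S:      3 11  9  8  1 16  3 25  7
Maximum is 25 (e.g. 3 + 6 + 7 + 9).

25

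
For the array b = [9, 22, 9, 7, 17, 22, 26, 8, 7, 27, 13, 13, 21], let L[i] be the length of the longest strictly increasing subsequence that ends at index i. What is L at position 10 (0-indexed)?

dp[i] = 1 + max{dp[j] : j<i, b[j]<b[i]} (or 1 if no such j):
i:      0  1  2  3  4  5  6  7  8  9 10 11 12
b[i]:   9 22  9  7 17 22 26  8  7 27 13 13 21
dp:     1  2  1  1  2  3  4  2  1  5  3  3  4
At index 10 the value is 3.

3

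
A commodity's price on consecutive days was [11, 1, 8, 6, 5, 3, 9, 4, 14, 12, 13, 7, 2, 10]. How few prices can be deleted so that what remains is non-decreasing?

9

Fewest deletions = n − (longest non-decreasing subsequence).
i:      1  2  3  4  5  6  7  8  9 10 11 12 13 14
a[i]:  11  1  8  6  5  3  9  4 14 12 13  7  2 10
dp:     1  1  2  2  2  2  3  3  4  4  5  4  2  5
max dp = 5, so deletions = 14 − 5 = 9.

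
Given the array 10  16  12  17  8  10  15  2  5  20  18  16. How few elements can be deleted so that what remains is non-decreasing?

8

Fewest deletions = n − (longest non-decreasing subsequence).
Patience tails:
10 → extends → [10]
16 → extends → [10, 16]
12 → replaces 16 → [10, 12]
17 → extends → [10, 12, 17]
8 → replaces 10 → [8, 12, 17]
10 → replaces 12 → [8, 10, 17]
15 → replaces 17 → [8, 10, 15]
2 → replaces 8 → [2, 10, 15]
5 → replaces 10 → [2, 5, 15]
20 → extends → [2, 5, 15, 20]
18 → replaces 20 → [2, 5, 15, 18]
16 → replaces 18 → [2, 5, 15, 16]
Longest non-decreasing subsequence has length 4, so deletions = 12 − 4 = 8.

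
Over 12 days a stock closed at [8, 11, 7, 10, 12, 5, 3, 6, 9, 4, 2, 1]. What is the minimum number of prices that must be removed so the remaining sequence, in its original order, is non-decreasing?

9

Fewest deletions = n − (longest non-decreasing subsequence).
i:      1  2  3  4  5  6  7  8  9 10 11 12
a[i]:   8 11  7 10 12  5  3  6  9  4  2  1
dp:     1  2  1  2  3  1  1  2  3  2  1  1
max dp = 3, so deletions = 12 − 3 = 9.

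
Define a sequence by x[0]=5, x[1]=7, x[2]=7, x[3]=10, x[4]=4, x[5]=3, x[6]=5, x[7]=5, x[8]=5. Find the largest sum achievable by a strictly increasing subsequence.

Let S[i] be the best sum of a strictly increasing subsequence ending at i:
i:      0  1  2  3  4  5  6  7  8
x[i]:   5  7  7 10  4  3  5  5  5
S:      5 12 12 22  4  3  9  9  9
Maximum is 22 (e.g. 5 + 7 + 10).

22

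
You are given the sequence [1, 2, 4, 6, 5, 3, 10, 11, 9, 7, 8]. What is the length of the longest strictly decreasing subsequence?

3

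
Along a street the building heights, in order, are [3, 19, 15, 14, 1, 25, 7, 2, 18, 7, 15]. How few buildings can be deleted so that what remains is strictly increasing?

7

Fewest deletions = n − (longest strictly increasing subsequence).
Patience tails:
3 → extends → [3]
19 → extends → [3, 19]
15 → replaces 19 → [3, 15]
14 → replaces 15 → [3, 14]
1 → replaces 3 → [1, 14]
25 → extends → [1, 14, 25]
7 → replaces 14 → [1, 7, 25]
2 → replaces 7 → [1, 2, 25]
18 → replaces 25 → [1, 2, 18]
7 → replaces 18 → [1, 2, 7]
15 → extends → [1, 2, 7, 15]
Longest strictly increasing subsequence has length 4, so deletions = 11 − 4 = 7.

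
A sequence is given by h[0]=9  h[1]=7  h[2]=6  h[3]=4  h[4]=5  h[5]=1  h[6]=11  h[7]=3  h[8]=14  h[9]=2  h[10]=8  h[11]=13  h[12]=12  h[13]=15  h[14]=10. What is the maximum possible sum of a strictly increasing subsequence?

Let S[i] be the best sum of a strictly increasing subsequence ending at i:
i:      0  1  2  3  4  5  6  7  8  9 10 11 12 13 14
h[i]:   9  7  6  4  5  1 11  3 14  2  8 13 12 15 10
S:      9  7  6  4  9  1 20  4 34  3 17 33 32 49 27
Maximum is 49 (e.g. 4 + 5 + 11 + 14 + 15).

49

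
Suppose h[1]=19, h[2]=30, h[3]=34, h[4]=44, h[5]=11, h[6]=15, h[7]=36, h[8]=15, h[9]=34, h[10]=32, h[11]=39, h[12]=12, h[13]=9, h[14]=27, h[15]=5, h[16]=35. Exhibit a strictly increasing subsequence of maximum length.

Patience tails give the LIS length; then backtrack through the dp parents:
19 → extends → [19]
30 → extends → [19, 30]
34 → extends → [19, 30, 34]
44 → extends → [19, 30, 34, 44]
11 → replaces 19 → [11, 30, 34, 44]
15 → replaces 30 → [11, 15, 34, 44]
36 → replaces 44 → [11, 15, 34, 36]
15 → already a tail → [11, 15, 34, 36]
34 → already a tail → [11, 15, 34, 36]
32 → replaces 34 → [11, 15, 32, 36]
39 → extends → [11, 15, 32, 36, 39]
12 → replaces 15 → [11, 12, 32, 36, 39]
9 → replaces 11 → [9, 12, 32, 36, 39]
27 → replaces 32 → [9, 12, 27, 36, 39]
5 → replaces 9 → [5, 12, 27, 36, 39]
35 → replaces 36 → [5, 12, 27, 35, 39]
Length 5; one witness is 19, 30, 34, 36, 39.

19, 30, 34, 36, 39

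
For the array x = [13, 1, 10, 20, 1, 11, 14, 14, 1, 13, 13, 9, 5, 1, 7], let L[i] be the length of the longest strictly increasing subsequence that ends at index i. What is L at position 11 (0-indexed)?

dp[i] = 1 + max{dp[j] : j<i, x[j]<x[i]} (or 1 if no such j):
i:      0  1  2  3  4  5  6  7  8  9 10 11 12 13 14
x[i]:  13  1 10 20  1 11 14 14  1 13 13  9  5  1  7
dp:     1  1  2  3  1  3  4  4  1  4  4  2  2  1  3
At index 11 the value is 2.

2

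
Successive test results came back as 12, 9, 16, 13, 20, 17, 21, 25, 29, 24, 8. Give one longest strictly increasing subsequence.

12, 16, 20, 21, 25, 29

Patience tails give the LIS length; then backtrack through the dp parents:
12 → extends → [12]
9 → replaces 12 → [9]
16 → extends → [9, 16]
13 → replaces 16 → [9, 13]
20 → extends → [9, 13, 20]
17 → replaces 20 → [9, 13, 17]
21 → extends → [9, 13, 17, 21]
25 → extends → [9, 13, 17, 21, 25]
29 → extends → [9, 13, 17, 21, 25, 29]
24 → replaces 25 → [9, 13, 17, 21, 24, 29]
8 → replaces 9 → [8, 13, 17, 21, 24, 29]
Length 6; one witness is 12, 16, 20, 21, 25, 29.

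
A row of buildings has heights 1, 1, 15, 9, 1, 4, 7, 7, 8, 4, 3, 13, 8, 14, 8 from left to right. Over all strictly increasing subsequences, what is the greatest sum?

47

Let S[i] be the best sum of a strictly increasing subsequence ending at i:
i:      1  2  3  4  5  6  7  8  9 10 11 12 13 14 15
a[i]:   1  1 15  9  1  4  7  7  8  4  3 13  8 14  8
S:      1  1 16 10  1  5 12 12 20  5  4 33 20 47 20
Maximum is 47 (e.g. 1 + 4 + 7 + 8 + 13 + 14).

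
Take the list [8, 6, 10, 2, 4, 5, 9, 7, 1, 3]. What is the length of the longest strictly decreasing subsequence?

4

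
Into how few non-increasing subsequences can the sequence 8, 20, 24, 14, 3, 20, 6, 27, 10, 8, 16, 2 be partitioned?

4

Place each on the leftmost legal pile:
8 → new pile 1 (tops now [8])
20 → new pile 2 (tops now [8, 20])
24 → new pile 3 (tops now [8, 20, 24])
14 → pile 2 (tops now [8, 14, 24])
3 → pile 1 (tops now [3, 14, 24])
20 → pile 3 (tops now [3, 14, 20])
6 → pile 2 (tops now [3, 6, 20])
27 → new pile 4 (tops now [3, 6, 20, 27])
10 → pile 3 (tops now [3, 6, 10, 27])
8 → pile 3 (tops now [3, 6, 8, 27])
16 → pile 4 (tops now [3, 6, 8, 16])
2 → pile 1 (tops now [2, 6, 8, 16])
Four piles.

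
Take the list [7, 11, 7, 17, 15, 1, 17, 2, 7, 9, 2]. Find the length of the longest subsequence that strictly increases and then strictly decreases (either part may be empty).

inc[i] = longest strictly increasing subsequence ending at i; dec[i] = longest strictly decreasing subsequence starting at i:
i:      1  2  3  4  5  6  7  8  9 10 11
a[i]:   7 11  7 17 15  1 17  2  7  9  2
inc:    1  2  1  3  3  1  4  2  3  4  2
dec:    2  3  2  4  3  1  3  1  2  2  1
Best peak at i=4 (value 17): inc=3, dec=4, length 3+4−1 = 6.

6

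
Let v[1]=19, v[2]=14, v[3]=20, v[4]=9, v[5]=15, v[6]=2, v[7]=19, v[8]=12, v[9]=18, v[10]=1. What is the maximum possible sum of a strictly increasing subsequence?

Let S[i] be the best sum of a strictly increasing subsequence ending at i:
i:      1  2  3  4  5  6  7  8  9 10
v[i]:  19 14 20  9 15  2 19 12 18  1
S:     19 14 39  9 29  2 48 21 47  1
Maximum is 48 (e.g. 14 + 15 + 19).

48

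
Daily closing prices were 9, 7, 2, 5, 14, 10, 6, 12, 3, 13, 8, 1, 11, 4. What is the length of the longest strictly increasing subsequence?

5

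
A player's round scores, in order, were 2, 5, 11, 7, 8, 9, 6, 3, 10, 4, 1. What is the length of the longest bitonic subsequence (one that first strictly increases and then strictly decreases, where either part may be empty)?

inc[i] = longest strictly increasing subsequence ending at i; dec[i] = longest strictly decreasing subsequence starting at i:
i:      1  2  3  4  5  6  7  8  9 10 11
a[i]:   2  5 11  7  8  9  6  3 10  4  1
inc:    1  2  3  3  4  5  3  2  6  3  1
dec:    2  3  5  4  4  4  3  2  3  2  1
Best peak at i=6 (value 9): inc=5, dec=4, length 5+4−1 = 8.

8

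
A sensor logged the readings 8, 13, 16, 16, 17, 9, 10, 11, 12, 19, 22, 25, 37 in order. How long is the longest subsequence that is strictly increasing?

9

Let dp[i] be the length of the longest such subsequence ending at index i:
i:      1  2  3  4  5  6  7  8  9 10 11 12 13
a[i]:   8 13 16 16 17  9 10 11 12 19 22 25 37
dp:     1  2  3  3  4  2  3  4  5  6  7  8  9
Maximum dp value is 9.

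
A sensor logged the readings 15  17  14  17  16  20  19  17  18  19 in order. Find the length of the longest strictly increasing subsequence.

5

Track the smallest tail for each achievable length (strict):
15 → extends → [15]
17 → extends → [15, 17]
14 → replaces 15 → [14, 17]
17 → already a tail → [14, 17]
16 → replaces 17 → [14, 16]
20 → extends → [14, 16, 20]
19 → replaces 20 → [14, 16, 19]
17 → replaces 19 → [14, 16, 17]
18 → extends → [14, 16, 17, 18]
19 → extends → [14, 16, 17, 18, 19]
Five tails, so the longest strictly increasing subsequence has length 5 (e.g. 15, 16, 17, 18, 19).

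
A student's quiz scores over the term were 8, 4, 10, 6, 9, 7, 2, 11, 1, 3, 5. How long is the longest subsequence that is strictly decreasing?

5

Negate each value so 'decreasing' becomes 'increasing', then run patience tails on the negated sequence:
-8 → extends → [-8]
-4 → extends → [-8, -4]
-10 → replaces -8 → [-10, -4]
-6 → replaces -4 → [-10, -6]
-9 → replaces -6 → [-10, -9]
-7 → extends → [-10, -9, -7]
-2 → extends → [-10, -9, -7, -2]
-11 → replaces -10 → [-11, -9, -7, -2]
-1 → extends → [-11, -9, -7, -2, -1]
-3 → replaces -2 → [-11, -9, -7, -3, -1]
-5 → replaces -3 → [-11, -9, -7, -5, -1]
Five tails, so the longest strictly decreasing subsequence of the original has length 5.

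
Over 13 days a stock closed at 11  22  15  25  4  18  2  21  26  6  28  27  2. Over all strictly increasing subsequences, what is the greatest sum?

119

Let S[i] be the best sum of a strictly increasing subsequence ending at i:
i:       1   2   3   4   5   6   7   8   9  10  11  12  13
a[i]:   11  22  15  25   4  18   2  21  26   6  28  27   2
S:      11  33  26  58   4  44   2  65  91  10 119 118   2
Maximum is 119 (e.g. 11 + 15 + 18 + 21 + 26 + 28).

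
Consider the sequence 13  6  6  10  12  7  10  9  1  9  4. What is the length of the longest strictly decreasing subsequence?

5

Negate each value so 'decreasing' becomes 'increasing', then run patience tails on the negated sequence:
-13 → extends → [-13]
-6 → extends → [-13, -6]
-6 → already a tail → [-13, -6]
-10 → replaces -6 → [-13, -10]
-12 → replaces -10 → [-13, -12]
-7 → extends → [-13, -12, -7]
-10 → replaces -7 → [-13, -12, -10]
-9 → extends → [-13, -12, -10, -9]
-1 → extends → [-13, -12, -10, -9, -1]
-9 → already a tail → [-13, -12, -10, -9, -1]
-4 → replaces -1 → [-13, -12, -10, -9, -4]
Five tails, so the longest strictly decreasing subsequence of the original has length 5.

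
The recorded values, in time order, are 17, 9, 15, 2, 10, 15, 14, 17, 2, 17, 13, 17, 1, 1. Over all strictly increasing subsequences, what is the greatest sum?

Let S[i] be the best sum of a strictly increasing subsequence ending at i:
i:      1  2  3  4  5  6  7  8  9 10 11 12 13 14
a[i]:  17  9 15  2 10 15 14 17  2 17 13 17  1  1
S:     17  9 24  2 19 34 33 51  2 51 32 51  1  1
Maximum is 51 (e.g. 9 + 10 + 15 + 17).

51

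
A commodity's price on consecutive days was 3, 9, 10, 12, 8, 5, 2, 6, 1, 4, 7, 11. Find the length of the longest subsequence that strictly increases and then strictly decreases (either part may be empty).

8

inc[i] = longest strictly increasing subsequence ending at i; dec[i] = longest strictly decreasing subsequence starting at i:
i:      1  2  3  4  5  6  7  8  9 10 11 12
a[i]:   3  9 10 12  8  5  2  6  1  4  7 11
inc:    1  2  3  4  2  2  1  3  1  2  4  5
dec:    3  5  5  5  4  3  2  2  1  1  1  1
Best peak at i=4 (value 12): inc=4, dec=5, length 4+5−1 = 8.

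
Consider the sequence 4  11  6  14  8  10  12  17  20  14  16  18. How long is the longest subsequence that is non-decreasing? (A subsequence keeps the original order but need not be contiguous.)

8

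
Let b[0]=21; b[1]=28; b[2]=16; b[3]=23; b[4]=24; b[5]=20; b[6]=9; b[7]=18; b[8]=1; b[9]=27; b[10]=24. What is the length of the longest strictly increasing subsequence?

4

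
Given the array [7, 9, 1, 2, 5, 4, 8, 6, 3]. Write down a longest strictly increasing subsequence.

1, 2, 5, 8

Patience tails give the LIS length; then backtrack through the dp parents:
7 → extends → [7]
9 → extends → [7, 9]
1 → replaces 7 → [1, 9]
2 → replaces 9 → [1, 2]
5 → extends → [1, 2, 5]
4 → replaces 5 → [1, 2, 4]
8 → extends → [1, 2, 4, 8]
6 → replaces 8 → [1, 2, 4, 6]
3 → replaces 4 → [1, 2, 3, 6]
Length 4; one witness is 1, 2, 5, 8.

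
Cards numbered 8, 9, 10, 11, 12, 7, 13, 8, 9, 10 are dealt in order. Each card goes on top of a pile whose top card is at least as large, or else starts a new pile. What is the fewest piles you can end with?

6

Place each on the leftmost legal pile:
8 → new pile 1 (tops now [8])
9 → new pile 2 (tops now [8, 9])
10 → new pile 3 (tops now [8, 9, 10])
11 → new pile 4 (tops now [8, 9, 10, 11])
12 → new pile 5 (tops now [8, 9, 10, 11, 12])
7 → pile 1 (tops now [7, 9, 10, 11, 12])
13 → new pile 6 (tops now [7, 9, 10, 11, 12, 13])
8 → pile 2 (tops now [7, 8, 10, 11, 12, 13])
9 → pile 3 (tops now [7, 8, 9, 11, 12, 13])
10 → pile 4 (tops now [7, 8, 9, 10, 12, 13])
Six piles.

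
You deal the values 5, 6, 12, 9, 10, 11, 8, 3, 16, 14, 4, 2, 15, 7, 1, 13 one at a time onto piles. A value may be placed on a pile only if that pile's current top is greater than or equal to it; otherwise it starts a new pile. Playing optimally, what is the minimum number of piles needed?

Place each on the leftmost legal pile:
5 → new pile 1 (tops now [5])
6 → new pile 2 (tops now [5, 6])
12 → new pile 3 (tops now [5, 6, 12])
9 → pile 3 (tops now [5, 6, 9])
10 → new pile 4 (tops now [5, 6, 9, 10])
11 → new pile 5 (tops now [5, 6, 9, 10, 11])
8 → pile 3 (tops now [5, 6, 8, 10, 11])
3 → pile 1 (tops now [3, 6, 8, 10, 11])
16 → new pile 6 (tops now [3, 6, 8, 10, 11, 16])
14 → pile 6 (tops now [3, 6, 8, 10, 11, 14])
4 → pile 2 (tops now [3, 4, 8, 10, 11, 14])
2 → pile 1 (tops now [2, 4, 8, 10, 11, 14])
15 → new pile 7 (tops now [2, 4, 8, 10, 11, 14, 15])
7 → pile 3 (tops now [2, 4, 7, 10, 11, 14, 15])
1 → pile 1 (tops now [1, 4, 7, 10, 11, 14, 15])
13 → pile 6 (tops now [1, 4, 7, 10, 11, 13, 15])
Seven piles.

7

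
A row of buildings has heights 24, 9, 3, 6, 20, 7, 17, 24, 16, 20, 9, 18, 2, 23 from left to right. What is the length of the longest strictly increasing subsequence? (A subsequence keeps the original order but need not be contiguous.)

6

Track the smallest tail for each achievable length (strict):
24 → extends → [24]
9 → replaces 24 → [9]
3 → replaces 9 → [3]
6 → extends → [3, 6]
20 → extends → [3, 6, 20]
7 → replaces 20 → [3, 6, 7]
17 → extends → [3, 6, 7, 17]
24 → extends → [3, 6, 7, 17, 24]
16 → replaces 17 → [3, 6, 7, 16, 24]
20 → replaces 24 → [3, 6, 7, 16, 20]
9 → replaces 16 → [3, 6, 7, 9, 20]
18 → replaces 20 → [3, 6, 7, 9, 18]
2 → replaces 3 → [2, 6, 7, 9, 18]
23 → extends → [2, 6, 7, 9, 18, 23]
Six tails, so the longest strictly increasing subsequence has length 6 (e.g. 3, 6, 7, 17, 20, 23).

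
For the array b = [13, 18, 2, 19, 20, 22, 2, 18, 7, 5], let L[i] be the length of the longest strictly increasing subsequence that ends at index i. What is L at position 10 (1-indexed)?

2

dp[i] = 1 + max{dp[j] : j<i, b[j]<b[i]} (or 1 if no such j):
i:      1  2  3  4  5  6  7  8  9 10
b[i]:  13 18  2 19 20 22  2 18  7  5
dp:     1  2  1  3  4  5  1  2  2  2
At index 10 the value is 2.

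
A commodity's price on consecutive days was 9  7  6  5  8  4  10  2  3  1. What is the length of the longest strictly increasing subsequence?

Track the smallest tail for each achievable length (strict):
9 → extends → [9]
7 → replaces 9 → [7]
6 → replaces 7 → [6]
5 → replaces 6 → [5]
8 → extends → [5, 8]
4 → replaces 5 → [4, 8]
10 → extends → [4, 8, 10]
2 → replaces 4 → [2, 8, 10]
3 → replaces 8 → [2, 3, 10]
1 → replaces 2 → [1, 3, 10]
Three tails, so the longest strictly increasing subsequence has length 3 (e.g. 7, 8, 10).

3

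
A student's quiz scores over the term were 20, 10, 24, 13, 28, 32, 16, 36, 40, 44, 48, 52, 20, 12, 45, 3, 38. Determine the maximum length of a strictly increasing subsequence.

Let dp[i] be the length of the longest such subsequence ending at index i:
i:      1  2  3  4  5  6  7  8  9 10 11 12 13 14 15 16 17
a[i]:  20 10 24 13 28 32 16 36 40 44 48 52 20 12 45  3 38
dp:     1  1  2  2  3  4  3  5  6  7  8  9  4  2  8  1  6
Maximum dp value is 9.

9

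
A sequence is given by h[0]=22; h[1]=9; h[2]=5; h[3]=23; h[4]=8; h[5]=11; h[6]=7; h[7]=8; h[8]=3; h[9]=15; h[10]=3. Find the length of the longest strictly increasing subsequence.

4

Track the smallest tail for each achievable length (strict):
22 → extends → [22]
9 → replaces 22 → [9]
5 → replaces 9 → [5]
23 → extends → [5, 23]
8 → replaces 23 → [5, 8]
11 → extends → [5, 8, 11]
7 → replaces 8 → [5, 7, 11]
8 → replaces 11 → [5, 7, 8]
3 → replaces 5 → [3, 7, 8]
15 → extends → [3, 7, 8, 15]
3 → already a tail → [3, 7, 8, 15]
Four tails, so the longest strictly increasing subsequence has length 4 (e.g. 5, 8, 11, 15).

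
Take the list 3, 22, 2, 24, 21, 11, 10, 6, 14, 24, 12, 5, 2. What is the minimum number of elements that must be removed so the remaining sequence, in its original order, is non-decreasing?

Fewest deletions = n − (longest non-decreasing subsequence).
Patience tails:
3 → extends → [3]
22 → extends → [3, 22]
2 → replaces 3 → [2, 22]
24 → extends → [2, 22, 24]
21 → replaces 22 → [2, 21, 24]
11 → replaces 21 → [2, 11, 24]
10 → replaces 11 → [2, 10, 24]
6 → replaces 10 → [2, 6, 24]
14 → replaces 24 → [2, 6, 14]
24 → extends → [2, 6, 14, 24]
12 → replaces 14 → [2, 6, 12, 24]
5 → replaces 6 → [2, 5, 12, 24]
2 → replaces 5 → [2, 2, 12, 24]
Longest non-decreasing subsequence has length 4, so deletions = 13 − 4 = 9.

9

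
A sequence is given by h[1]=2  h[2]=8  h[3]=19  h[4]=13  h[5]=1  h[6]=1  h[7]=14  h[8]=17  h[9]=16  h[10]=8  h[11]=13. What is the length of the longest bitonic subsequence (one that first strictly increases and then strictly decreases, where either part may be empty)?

7

inc[i] = longest strictly increasing subsequence ending at i; dec[i] = longest strictly decreasing subsequence starting at i:
i:      1  2  3  4  5  6  7  8  9 10 11
h[i]:   2  8 19 13  1  1 14 17 16  8 13
inc:    1  2  3  3  1  1  4  5  5  2  3
dec:    2  2  4  2  1  1  2  3  2  1  1
Best peak at i=8 (value 17): inc=5, dec=3, length 5+3−1 = 7.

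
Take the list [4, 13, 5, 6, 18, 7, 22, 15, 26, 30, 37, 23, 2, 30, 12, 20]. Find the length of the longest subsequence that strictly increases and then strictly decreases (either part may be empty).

inc[i] = longest strictly increasing subsequence ending at i; dec[i] = longest strictly decreasing subsequence starting at i:
i:      1  2  3  4  5  6  7  8  9 10 11 12 13 14 15 16
a[i]:   4 13  5  6 18  7 22 15 26 30 37 23  2 30 12 20
inc:    1  2  2  3  4  4  5  5  6  7  8  6  1  7  5  6
dec:    2  3  2  2  3  2  3  2  3  3  3  2  1  2  1  1
Best peak at i=11 (value 37): inc=8, dec=3, length 8+3−1 = 10.

10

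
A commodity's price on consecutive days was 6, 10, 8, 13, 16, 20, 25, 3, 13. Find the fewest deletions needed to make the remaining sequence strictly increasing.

Fewest deletions = n − (longest strictly increasing subsequence).
Patience tails:
6 → extends → [6]
10 → extends → [6, 10]
8 → replaces 10 → [6, 8]
13 → extends → [6, 8, 13]
16 → extends → [6, 8, 13, 16]
20 → extends → [6, 8, 13, 16, 20]
25 → extends → [6, 8, 13, 16, 20, 25]
3 → replaces 6 → [3, 8, 13, 16, 20, 25]
13 → already a tail → [3, 8, 13, 16, 20, 25]
Longest strictly increasing subsequence has length 6, so deletions = 9 − 6 = 3.

3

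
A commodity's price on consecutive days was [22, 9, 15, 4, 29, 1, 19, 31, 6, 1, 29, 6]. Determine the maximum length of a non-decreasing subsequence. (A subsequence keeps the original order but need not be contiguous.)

Track the smallest tail for each achievable length (allowing ties):
22 → extends → [22]
9 → replaces 22 → [9]
15 → extends → [9, 15]
4 → replaces 9 → [4, 15]
29 → extends → [4, 15, 29]
1 → replaces 4 → [1, 15, 29]
19 → replaces 29 → [1, 15, 19]
31 → extends → [1, 15, 19, 31]
6 → replaces 15 → [1, 6, 19, 31]
1 → replaces 6 → [1, 1, 19, 31]
29 → replaces 31 → [1, 1, 19, 29]
6 → replaces 19 → [1, 1, 6, 29]
Four tails, so the longest non-decreasing subsequence has length 4 (e.g. 9, 15, 29, 31).

4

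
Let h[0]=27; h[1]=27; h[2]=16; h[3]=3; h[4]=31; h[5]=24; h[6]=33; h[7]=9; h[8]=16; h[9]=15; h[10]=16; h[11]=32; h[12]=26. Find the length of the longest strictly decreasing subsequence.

4

Negate each value so 'decreasing' becomes 'increasing', then run patience tails on the negated sequence:
-27 → extends → [-27]
-27 → already a tail → [-27]
-16 → extends → [-27, -16]
-3 → extends → [-27, -16, -3]
-31 → replaces -27 → [-31, -16, -3]
-24 → replaces -16 → [-31, -24, -3]
-33 → replaces -31 → [-33, -24, -3]
-9 → replaces -3 → [-33, -24, -9]
-16 → replaces -9 → [-33, -24, -16]
-15 → extends → [-33, -24, -16, -15]
-16 → already a tail → [-33, -24, -16, -15]
-32 → replaces -24 → [-33, -32, -16, -15]
-26 → replaces -16 → [-33, -32, -26, -15]
Four tails, so the longest strictly decreasing subsequence of the original has length 4.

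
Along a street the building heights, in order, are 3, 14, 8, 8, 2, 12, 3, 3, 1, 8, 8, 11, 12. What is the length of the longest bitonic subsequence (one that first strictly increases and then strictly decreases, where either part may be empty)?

inc[i] = longest strictly increasing subsequence ending at i; dec[i] = longest strictly decreasing subsequence starting at i:
i:      1  2  3  4  5  6  7  8  9 10 11 12 13
a[i]:   3 14  8  8  2 12  3  3  1  8  8 11 12
inc:    1  2  2  2  1  3  2  2  1  3  3  4  5
dec:    3  4  3  3  2  3  2  2  1  1  1  1  1
Best peak at i=2 (value 14): inc=2, dec=4, length 2+4−1 = 5.

5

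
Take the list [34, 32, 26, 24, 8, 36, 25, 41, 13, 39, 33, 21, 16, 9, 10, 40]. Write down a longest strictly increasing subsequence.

Patience tails give the LIS length; then backtrack through the dp parents:
34 → extends → [34]
32 → replaces 34 → [32]
26 → replaces 32 → [26]
24 → replaces 26 → [24]
8 → replaces 24 → [8]
36 → extends → [8, 36]
25 → replaces 36 → [8, 25]
41 → extends → [8, 25, 41]
13 → replaces 25 → [8, 13, 41]
39 → replaces 41 → [8, 13, 39]
33 → replaces 39 → [8, 13, 33]
21 → replaces 33 → [8, 13, 21]
16 → replaces 21 → [8, 13, 16]
9 → replaces 13 → [8, 9, 16]
10 → replaces 16 → [8, 9, 10]
40 → extends → [8, 9, 10, 40]
Length 4; one witness is 34, 36, 39, 40.

34, 36, 39, 40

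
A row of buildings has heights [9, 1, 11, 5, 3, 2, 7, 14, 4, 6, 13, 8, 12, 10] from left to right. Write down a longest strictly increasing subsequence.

Patience tails give the LIS length; then backtrack through the dp parents:
9 → extends → [9]
1 → replaces 9 → [1]
11 → extends → [1, 11]
5 → replaces 11 → [1, 5]
3 → replaces 5 → [1, 3]
2 → replaces 3 → [1, 2]
7 → extends → [1, 2, 7]
14 → extends → [1, 2, 7, 14]
4 → replaces 7 → [1, 2, 4, 14]
6 → replaces 14 → [1, 2, 4, 6]
13 → extends → [1, 2, 4, 6, 13]
8 → replaces 13 → [1, 2, 4, 6, 8]
12 → extends → [1, 2, 4, 6, 8, 12]
10 → replaces 12 → [1, 2, 4, 6, 8, 10]
Length 6; one witness is 1, 3, 4, 6, 8, 12.

1, 3, 4, 6, 8, 12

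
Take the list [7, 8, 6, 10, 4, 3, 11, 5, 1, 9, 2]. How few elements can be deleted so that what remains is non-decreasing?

7

Fewest deletions = n − (longest non-decreasing subsequence).
Patience tails:
7 → extends → [7]
8 → extends → [7, 8]
6 → replaces 7 → [6, 8]
10 → extends → [6, 8, 10]
4 → replaces 6 → [4, 8, 10]
3 → replaces 4 → [3, 8, 10]
11 → extends → [3, 8, 10, 11]
5 → replaces 8 → [3, 5, 10, 11]
1 → replaces 3 → [1, 5, 10, 11]
9 → replaces 10 → [1, 5, 9, 11]
2 → replaces 5 → [1, 2, 9, 11]
Longest non-decreasing subsequence has length 4, so deletions = 11 − 4 = 7.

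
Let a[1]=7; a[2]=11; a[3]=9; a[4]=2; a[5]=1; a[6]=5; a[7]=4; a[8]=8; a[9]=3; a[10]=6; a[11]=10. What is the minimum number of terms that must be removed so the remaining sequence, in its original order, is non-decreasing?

7

Fewest deletions = n − (longest non-decreasing subsequence).
i:      1  2  3  4  5  6  7  8  9 10 11
a[i]:   7 11  9  2  1  5  4  8  3  6 10
dp:     1  2  2  1  1  2  2  3  2  3  4
max dp = 4, so deletions = 11 − 4 = 7.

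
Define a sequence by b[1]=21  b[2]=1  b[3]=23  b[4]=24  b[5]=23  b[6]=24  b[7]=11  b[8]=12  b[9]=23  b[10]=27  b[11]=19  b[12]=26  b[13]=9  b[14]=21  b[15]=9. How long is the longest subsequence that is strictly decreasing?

4

Negate each value so 'decreasing' becomes 'increasing', then run patience tails on the negated sequence:
-21 → extends → [-21]
-1 → extends → [-21, -1]
-23 → replaces -21 → [-23, -1]
-24 → replaces -23 → [-24, -1]
-23 → replaces -1 → [-24, -23]
-24 → already a tail → [-24, -23]
-11 → extends → [-24, -23, -11]
-12 → replaces -11 → [-24, -23, -12]
-23 → already a tail → [-24, -23, -12]
-27 → replaces -24 → [-27, -23, -12]
-19 → replaces -12 → [-27, -23, -19]
-26 → replaces -23 → [-27, -26, -19]
-9 → extends → [-27, -26, -19, -9]
-21 → replaces -19 → [-27, -26, -21, -9]
-9 → already a tail → [-27, -26, -21, -9]
Four tails, so the longest strictly decreasing subsequence of the original has length 4.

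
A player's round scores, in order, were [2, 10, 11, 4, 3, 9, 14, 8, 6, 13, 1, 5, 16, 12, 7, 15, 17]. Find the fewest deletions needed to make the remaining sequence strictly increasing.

11

Fewest deletions = n − (longest strictly increasing subsequence).
Patience tails:
2 → extends → [2]
10 → extends → [2, 10]
11 → extends → [2, 10, 11]
4 → replaces 10 → [2, 4, 11]
3 → replaces 4 → [2, 3, 11]
9 → replaces 11 → [2, 3, 9]
14 → extends → [2, 3, 9, 14]
8 → replaces 9 → [2, 3, 8, 14]
6 → replaces 8 → [2, 3, 6, 14]
13 → replaces 14 → [2, 3, 6, 13]
1 → replaces 2 → [1, 3, 6, 13]
5 → replaces 6 → [1, 3, 5, 13]
16 → extends → [1, 3, 5, 13, 16]
12 → replaces 13 → [1, 3, 5, 12, 16]
7 → replaces 12 → [1, 3, 5, 7, 16]
15 → replaces 16 → [1, 3, 5, 7, 15]
17 → extends → [1, 3, 5, 7, 15, 17]
Longest strictly increasing subsequence has length 6, so deletions = 17 − 6 = 11.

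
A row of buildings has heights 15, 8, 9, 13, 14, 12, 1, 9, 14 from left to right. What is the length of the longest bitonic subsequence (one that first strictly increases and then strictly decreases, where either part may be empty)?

6

inc[i] = longest strictly increasing subsequence ending at i; dec[i] = longest strictly decreasing subsequence starting at i:
i:      1  2  3  4  5  6  7  8  9
a[i]:  15  8  9 13 14 12  1  9 14
inc:    1  1  2  3  4  3  1  2  4
dec:    4  2  2  3  3  2  1  1  1
Best peak at i=5 (value 14): inc=4, dec=3, length 4+3−1 = 6.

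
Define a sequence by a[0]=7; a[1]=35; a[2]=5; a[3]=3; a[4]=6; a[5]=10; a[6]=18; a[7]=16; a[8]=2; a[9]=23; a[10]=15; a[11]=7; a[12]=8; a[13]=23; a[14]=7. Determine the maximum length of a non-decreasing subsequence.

6

Let dp[i] be the length of the longest such subsequence ending at index i:
i:      0  1  2  3  4  5  6  7  8  9 10 11 12 13 14
a[i]:   7 35  5  3  6 10 18 16  2 23 15  7  8 23  7
dp:     1  2  1  1  2  3  4  4  1  5  4  3  4  6  4
Maximum dp value is 6.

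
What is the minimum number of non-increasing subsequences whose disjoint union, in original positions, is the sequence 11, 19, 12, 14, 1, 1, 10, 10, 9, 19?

4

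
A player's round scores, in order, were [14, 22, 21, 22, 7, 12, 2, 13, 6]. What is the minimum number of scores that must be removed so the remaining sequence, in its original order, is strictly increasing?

Fewest deletions = n − (longest strictly increasing subsequence).
Patience tails:
14 → extends → [14]
22 → extends → [14, 22]
21 → replaces 22 → [14, 21]
22 → extends → [14, 21, 22]
7 → replaces 14 → [7, 21, 22]
12 → replaces 21 → [7, 12, 22]
2 → replaces 7 → [2, 12, 22]
13 → replaces 22 → [2, 12, 13]
6 → replaces 12 → [2, 6, 13]
Longest strictly increasing subsequence has length 3, so deletions = 9 − 3 = 6.

6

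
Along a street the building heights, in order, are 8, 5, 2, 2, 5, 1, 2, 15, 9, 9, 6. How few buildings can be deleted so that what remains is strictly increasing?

Fewest deletions = n − (longest strictly increasing subsequence).
Patience tails:
8 → extends → [8]
5 → replaces 8 → [5]
2 → replaces 5 → [2]
2 → already a tail → [2]
5 → extends → [2, 5]
1 → replaces 2 → [1, 5]
2 → replaces 5 → [1, 2]
15 → extends → [1, 2, 15]
9 → replaces 15 → [1, 2, 9]
9 → already a tail → [1, 2, 9]
6 → replaces 9 → [1, 2, 6]
Longest strictly increasing subsequence has length 3, so deletions = 11 − 3 = 8.

8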